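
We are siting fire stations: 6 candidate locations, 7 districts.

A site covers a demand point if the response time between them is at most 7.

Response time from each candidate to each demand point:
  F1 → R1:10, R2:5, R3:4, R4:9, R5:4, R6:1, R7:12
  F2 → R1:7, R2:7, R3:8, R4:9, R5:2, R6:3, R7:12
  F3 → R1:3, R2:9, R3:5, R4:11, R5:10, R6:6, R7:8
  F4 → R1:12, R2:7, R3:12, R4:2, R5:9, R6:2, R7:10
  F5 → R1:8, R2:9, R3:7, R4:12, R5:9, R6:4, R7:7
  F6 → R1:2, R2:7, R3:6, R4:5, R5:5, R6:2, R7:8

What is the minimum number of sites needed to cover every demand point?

2

Coverage sets (demand points within 7 of each site):
  F1: {R2, R3, R5, R6}
  F2: {R1, R2, R5, R6}
  F3: {R1, R3, R6}
  F4: {R2, R4, R6}
  F5: {R3, R6, R7}
  F6: {R1, R2, R3, R4, R5, R6}
No single site covers all 7 demand points.
But {F5, F6} covers everything, so the minimum is 2.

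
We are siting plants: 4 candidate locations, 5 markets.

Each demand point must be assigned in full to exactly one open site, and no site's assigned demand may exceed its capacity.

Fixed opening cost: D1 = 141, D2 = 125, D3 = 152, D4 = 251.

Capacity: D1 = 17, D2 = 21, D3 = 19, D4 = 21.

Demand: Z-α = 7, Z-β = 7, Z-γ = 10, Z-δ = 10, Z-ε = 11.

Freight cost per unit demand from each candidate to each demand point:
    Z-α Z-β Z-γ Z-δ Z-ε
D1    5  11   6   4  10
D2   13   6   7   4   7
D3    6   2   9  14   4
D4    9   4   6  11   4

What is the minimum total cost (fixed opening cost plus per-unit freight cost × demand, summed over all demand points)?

611

Open {D1, D2, D3}; cheapest assignment that respects the capacities:
  D1 (cap 17, load 17): Z-α, Z-γ — cost 7×5 + 10×6 = 95
  D2 (cap 21, load 10): Z-δ — cost 10×4 = 40
  D3 (cap 19, load 18): Z-β, Z-ε — cost 7×2 + 11×4 = 58
  Shipping 193, fixed 418 → total 611.
  Any other capacity-feasible assignment to {D1, D2, D3} ships for at least 193.
Compare {D1, D2, D4}: its best feasible assignment gives total 724.
Compare {D2, D3, D4}: its best feasible assignment gives total 728.
Every other set of open sites that can feasibly serve all demand totals ≥ 724 even under its best assignment. Minimum: 611.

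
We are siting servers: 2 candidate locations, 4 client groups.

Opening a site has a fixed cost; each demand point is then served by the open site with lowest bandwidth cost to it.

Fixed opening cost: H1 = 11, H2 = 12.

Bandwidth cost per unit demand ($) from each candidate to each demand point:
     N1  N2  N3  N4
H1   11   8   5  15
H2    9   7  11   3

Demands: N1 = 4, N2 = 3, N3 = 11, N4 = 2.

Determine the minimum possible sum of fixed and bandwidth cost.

Open {H1, H2}: assign each demand point to its cheapest open site.
  N1→H2 4×9=36, N2→H2 3×7=21, N3→H1 11×5=55, N4→H2 2×3=6
  bandwidth cost 118, fixed 23 → total 141.
Compare {H1}: bandwidth cost 153 + fixed 11 = 164.
Compare {H2}: bandwidth cost 184 + fixed 12 = 196.

141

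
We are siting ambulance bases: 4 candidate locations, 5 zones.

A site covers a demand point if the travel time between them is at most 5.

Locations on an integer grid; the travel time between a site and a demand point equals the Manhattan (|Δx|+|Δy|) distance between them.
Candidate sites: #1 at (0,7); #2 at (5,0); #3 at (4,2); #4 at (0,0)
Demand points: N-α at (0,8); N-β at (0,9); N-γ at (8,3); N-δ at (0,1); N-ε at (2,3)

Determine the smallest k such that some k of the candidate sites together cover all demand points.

2

Coverage sets (demand points within 5 of each site):
  #1: {N-α, N-β}
  #2: {}
  #3: {N-γ, N-δ, N-ε}
  #4: {N-δ, N-ε}
No single site covers all 5 demand points.
But {#1, #3} covers everything, so the minimum is 2.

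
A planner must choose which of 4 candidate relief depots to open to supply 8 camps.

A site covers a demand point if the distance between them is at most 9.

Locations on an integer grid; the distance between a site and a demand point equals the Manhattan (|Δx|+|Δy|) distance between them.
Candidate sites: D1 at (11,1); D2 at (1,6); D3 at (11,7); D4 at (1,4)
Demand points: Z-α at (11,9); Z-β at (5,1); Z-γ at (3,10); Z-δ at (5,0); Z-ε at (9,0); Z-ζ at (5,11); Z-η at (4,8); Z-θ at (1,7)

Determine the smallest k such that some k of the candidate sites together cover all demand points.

2

Coverage sets (demand points within 9 of each site):
  D1: {Z-α, Z-β, Z-δ, Z-ε}
  D2: {Z-β, Z-γ, Z-ζ, Z-η, Z-θ}
  D3: {Z-α, Z-ε, Z-η}
  D4: {Z-β, Z-γ, Z-δ, Z-η, Z-θ}
No single site covers all 8 demand points.
But {D1, D2} covers everything, so the minimum is 2.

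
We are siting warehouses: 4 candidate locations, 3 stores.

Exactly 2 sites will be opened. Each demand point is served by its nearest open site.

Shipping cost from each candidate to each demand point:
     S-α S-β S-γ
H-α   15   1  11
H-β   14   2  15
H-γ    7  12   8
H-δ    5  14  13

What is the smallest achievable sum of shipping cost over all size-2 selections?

Open {H-α, H-γ}.
  S-α→H-γ 7, S-β→H-α 1, S-γ→H-γ 8  ⇒ total 16.
Compare {H-α, H-δ}: total 17.
Compare {H-β, H-γ}: total 17.
No size-2 selection does better; minimum is 16.

16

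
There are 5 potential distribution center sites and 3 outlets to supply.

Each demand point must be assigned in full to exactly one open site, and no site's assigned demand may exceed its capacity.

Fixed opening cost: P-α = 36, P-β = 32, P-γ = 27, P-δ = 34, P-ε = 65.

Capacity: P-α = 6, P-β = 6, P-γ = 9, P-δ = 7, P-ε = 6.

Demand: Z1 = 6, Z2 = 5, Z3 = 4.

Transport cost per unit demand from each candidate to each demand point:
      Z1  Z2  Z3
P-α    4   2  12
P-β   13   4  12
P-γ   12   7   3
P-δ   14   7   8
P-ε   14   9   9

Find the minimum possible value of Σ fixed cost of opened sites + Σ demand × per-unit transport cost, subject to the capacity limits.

Open {P-α, P-γ}; cheapest assignment that respects the capacities:
  P-α (cap 6, load 6): Z1 — cost 6×4 = 24
  P-γ (cap 9, load 9): Z2, Z3 — cost 5×7 + 4×3 = 47
  Shipping 71, fixed 63 → total 134.
  Any other capacity-feasible assignment to {P-α, P-γ} ships for at least 71.
Compare {P-α, P-β, P-γ}: its best feasible assignment gives total 151.
Compare {P-α, P-γ, P-δ}: its best feasible assignment gives total 168.
Every other set of open sites that can feasibly serve all demand totals ≥ 151 even under its best assignment. Minimum: 134.

134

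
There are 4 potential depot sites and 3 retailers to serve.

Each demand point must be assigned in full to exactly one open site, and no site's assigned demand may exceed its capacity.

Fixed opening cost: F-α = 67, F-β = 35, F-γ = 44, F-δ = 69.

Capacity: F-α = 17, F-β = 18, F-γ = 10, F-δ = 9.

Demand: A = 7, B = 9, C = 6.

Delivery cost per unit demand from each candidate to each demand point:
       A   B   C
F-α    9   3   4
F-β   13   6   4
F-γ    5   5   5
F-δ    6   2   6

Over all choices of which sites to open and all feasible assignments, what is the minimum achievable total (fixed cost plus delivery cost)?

Open {F-β, F-γ}; cheapest assignment that respects the capacities:
  F-β (cap 18, load 15): B, C — cost 9×6 + 6×4 = 78
  F-γ (cap 10, load 7): A — cost 7×5 = 35
  Shipping 113, fixed 79 → total 192.
  Any other capacity-feasible assignment to {F-β, F-γ} ships for at least 113.
Compare {F-α, F-γ}: its best feasible assignment gives total 197.
Compare {F-α, F-β}: its best feasible assignment gives total 216.
Every other set of open sites that can feasibly serve all demand totals ≥ 197 even under its best assignment. Minimum: 192.

192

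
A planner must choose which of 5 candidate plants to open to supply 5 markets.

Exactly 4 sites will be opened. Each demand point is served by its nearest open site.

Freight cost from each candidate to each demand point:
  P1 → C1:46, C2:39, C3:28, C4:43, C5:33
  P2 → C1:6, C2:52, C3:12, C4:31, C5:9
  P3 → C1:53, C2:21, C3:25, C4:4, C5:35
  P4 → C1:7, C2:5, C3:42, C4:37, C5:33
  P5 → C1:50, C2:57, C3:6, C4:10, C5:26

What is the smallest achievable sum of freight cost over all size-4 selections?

Open {P2, P3, P4, P5}.
  C1→P2 6, C2→P4 5, C3→P5 6, C4→P3 4, C5→P2 9  ⇒ total 30.
Compare {P1, P2, P3, P4}: total 36.
Compare {P1, P2, P4, P5}: total 36.
No size-4 selection does better; minimum is 30.

30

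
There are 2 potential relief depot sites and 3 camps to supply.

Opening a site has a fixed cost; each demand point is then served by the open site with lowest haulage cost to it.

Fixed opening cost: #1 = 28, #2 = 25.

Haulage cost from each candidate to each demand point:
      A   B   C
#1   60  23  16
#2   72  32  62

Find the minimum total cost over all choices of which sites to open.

127

Open {#1}: assign each demand point to its cheapest open site.
  A→#1 60, B→#1 23, C→#1 16
  haulage cost 99, fixed 28 → total 127.
Compare {#1, #2}: haulage cost 99 + fixed 53 = 152.
Compare {#2}: haulage cost 166 + fixed 25 = 191.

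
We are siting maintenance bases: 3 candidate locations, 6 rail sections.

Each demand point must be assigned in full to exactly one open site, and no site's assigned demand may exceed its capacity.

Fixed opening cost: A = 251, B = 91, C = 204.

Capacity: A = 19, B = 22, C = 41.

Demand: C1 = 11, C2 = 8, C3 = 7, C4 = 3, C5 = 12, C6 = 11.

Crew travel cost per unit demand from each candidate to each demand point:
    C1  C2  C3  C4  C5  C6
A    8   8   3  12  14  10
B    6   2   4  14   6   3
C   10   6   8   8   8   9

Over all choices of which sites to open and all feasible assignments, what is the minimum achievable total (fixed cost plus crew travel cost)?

Open {B, C}; cheapest assignment that respects the capacities:
  B (cap 22, load 22): C1, C6 — cost 11×6 + 11×3 = 99
  C (cap 41, load 30): C2, C3, C4, C5 — cost 8×6 + 7×8 + 3×8 + 12×8 = 224
  Shipping 323, fixed 295 → total 618.
  Any other capacity-feasible assignment to {B, C} ships for at least 323.
Compare {A, B, C}: its best feasible assignment gives total 824.
Compare {A, C}: its best feasible assignment gives total 831.
Every other set of open sites that can feasibly serve all demand totals ≥ 824 even under its best assignment. Minimum: 618.

618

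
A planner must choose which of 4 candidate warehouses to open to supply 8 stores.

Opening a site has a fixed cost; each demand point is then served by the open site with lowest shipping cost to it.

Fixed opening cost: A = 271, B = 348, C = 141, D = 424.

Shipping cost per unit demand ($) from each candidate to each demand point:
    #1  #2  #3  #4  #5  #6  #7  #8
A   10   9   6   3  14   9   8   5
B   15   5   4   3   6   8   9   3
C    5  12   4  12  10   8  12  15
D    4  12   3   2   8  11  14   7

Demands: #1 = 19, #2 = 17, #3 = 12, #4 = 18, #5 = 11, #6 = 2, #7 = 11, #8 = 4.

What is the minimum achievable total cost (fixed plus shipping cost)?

Open {B, C}: assign each demand point to its cheapest open site.
  #1→C 19×5=95, #2→B 17×5=85, #3→B 12×4=48, #4→B 18×3=54, #5→B 11×6=66, #6→B 2×8=16, #7→B 11×9=99, #8→B 4×3=12
  shipping cost 475, fixed 489 → total 964.
Compare {A, C}: shipping cost 584 + fixed 412 = 996.
Compare {B}: shipping cost 665 + fixed 348 = 1013.
Compare {A}: shipping cost 749 + fixed 271 = 1020.
All other subsets cost ≥ 996. Minimum total cost: 964.

964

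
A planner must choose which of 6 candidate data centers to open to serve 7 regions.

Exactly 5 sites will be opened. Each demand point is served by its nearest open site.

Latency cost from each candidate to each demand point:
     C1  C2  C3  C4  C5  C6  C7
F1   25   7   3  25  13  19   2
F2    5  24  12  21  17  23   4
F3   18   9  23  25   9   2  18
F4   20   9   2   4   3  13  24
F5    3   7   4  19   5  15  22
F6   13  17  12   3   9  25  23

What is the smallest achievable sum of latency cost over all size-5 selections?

Open {F1, F3, F4, F5, F6}.
  C1→F5 3, C2→F1 7, C3→F4 2, C4→F6 3, C5→F4 3, C6→F3 2, C7→F1 2  ⇒ total 22.
Compare {F1, F2, F3, F4, F5}: total 23.
Compare {F1, F2, F3, F4, F6}: total 24.
No size-5 selection does better; minimum is 22.

22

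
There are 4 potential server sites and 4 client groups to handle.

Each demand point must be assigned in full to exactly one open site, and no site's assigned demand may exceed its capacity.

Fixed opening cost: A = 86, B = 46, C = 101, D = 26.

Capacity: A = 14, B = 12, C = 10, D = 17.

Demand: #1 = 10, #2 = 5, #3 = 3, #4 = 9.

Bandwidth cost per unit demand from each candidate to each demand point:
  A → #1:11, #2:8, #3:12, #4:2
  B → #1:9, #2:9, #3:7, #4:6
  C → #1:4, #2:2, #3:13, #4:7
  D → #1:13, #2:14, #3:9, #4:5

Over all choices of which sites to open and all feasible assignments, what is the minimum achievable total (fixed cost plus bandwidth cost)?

Open {B, D}; cheapest assignment that respects the capacities:
  B (cap 12, load 10): #1 — cost 10×9 = 90
  D (cap 17, load 17): #2, #3, #4 — cost 5×14 + 3×9 + 9×5 = 142
  Shipping 232, fixed 72 → total 304.
  Any other capacity-feasible assignment to {B, D} ships for at least 232.
Compare {C, D}: its best feasible assignment gives total 309.
Compare {B, C, D}: its best feasible assignment gives total 324.
Every other set of open sites that can feasibly serve all demand totals ≥ 309 even under its best assignment. Minimum: 304.

304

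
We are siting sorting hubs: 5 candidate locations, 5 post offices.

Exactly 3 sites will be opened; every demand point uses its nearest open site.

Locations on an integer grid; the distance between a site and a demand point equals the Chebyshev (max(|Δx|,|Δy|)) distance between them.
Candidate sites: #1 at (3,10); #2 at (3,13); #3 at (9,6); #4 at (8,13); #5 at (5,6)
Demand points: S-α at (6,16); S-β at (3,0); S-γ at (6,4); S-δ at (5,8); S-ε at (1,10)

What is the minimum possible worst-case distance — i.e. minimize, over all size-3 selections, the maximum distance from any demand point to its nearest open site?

Open {#1, #2, #3}.
  Farthest demand point is S-β at distance 6 (to #3); all others are ≤ 6.
With {#1, #2, #5} the worst case is 6.
With {#1, #3, #4} the worst case is 6.
No size-3 selection achieves below 6.

6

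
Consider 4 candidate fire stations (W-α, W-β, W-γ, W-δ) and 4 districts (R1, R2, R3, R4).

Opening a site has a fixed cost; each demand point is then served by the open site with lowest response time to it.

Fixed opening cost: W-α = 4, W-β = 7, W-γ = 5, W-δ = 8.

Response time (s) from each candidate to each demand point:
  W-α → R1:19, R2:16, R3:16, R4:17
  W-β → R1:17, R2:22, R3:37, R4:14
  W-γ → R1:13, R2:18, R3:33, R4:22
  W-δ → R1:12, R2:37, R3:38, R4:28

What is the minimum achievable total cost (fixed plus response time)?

Open {W-α, W-γ}: assign each demand point to its cheapest open site.
  R1→W-γ 13, R2→W-α 16, R3→W-α 16, R4→W-α 17
  response time 62, fixed 9 → total 71.
Compare {W-α}: response time 68 + fixed 4 = 72.
Compare {W-α, W-δ}: response time 61 + fixed 12 = 73.
Compare {W-α, W-β}: response time 63 + fixed 11 = 74.
All other subsets cost ≥ 72. Minimum total cost: 71.

71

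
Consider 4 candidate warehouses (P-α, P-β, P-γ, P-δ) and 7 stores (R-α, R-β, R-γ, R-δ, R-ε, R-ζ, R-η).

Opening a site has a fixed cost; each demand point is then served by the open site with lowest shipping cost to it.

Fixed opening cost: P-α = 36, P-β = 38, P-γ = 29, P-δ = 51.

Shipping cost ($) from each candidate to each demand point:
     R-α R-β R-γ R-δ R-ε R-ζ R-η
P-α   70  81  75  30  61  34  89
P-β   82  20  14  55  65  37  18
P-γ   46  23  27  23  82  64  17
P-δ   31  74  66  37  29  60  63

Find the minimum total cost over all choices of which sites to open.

275

Open {P-β, P-δ}: assign each demand point to its cheapest open site.
  R-α→P-δ 31, R-β→P-β 20, R-γ→P-β 14, R-δ→P-δ 37, R-ε→P-δ 29, R-ζ→P-β 37, R-η→P-β 18
  shipping cost 186, fixed 89 → total 275.
Compare {P-β, P-γ}: shipping cost 222 + fixed 67 = 289.
Compare {P-β, P-γ, P-δ}: shipping cost 171 + fixed 118 = 289.
Compare {P-γ, P-δ}: shipping cost 210 + fixed 80 = 290.
All other subsets cost ≥ 289. Minimum total cost: 275.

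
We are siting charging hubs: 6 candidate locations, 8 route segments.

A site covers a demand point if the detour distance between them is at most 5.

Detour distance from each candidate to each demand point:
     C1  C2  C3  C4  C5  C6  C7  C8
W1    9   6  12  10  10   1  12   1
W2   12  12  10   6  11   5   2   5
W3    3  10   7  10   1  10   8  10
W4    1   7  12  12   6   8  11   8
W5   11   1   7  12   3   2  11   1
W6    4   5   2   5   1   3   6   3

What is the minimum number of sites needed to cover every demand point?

2

Coverage sets (demand points within 5 of each site):
  W1: {C6, C8}
  W2: {C6, C7, C8}
  W3: {C1, C5}
  W4: {C1}
  W5: {C2, C5, C6, C8}
  W6: {C1, C2, C3, C4, C5, C6, C8}
No single site covers all 8 demand points.
But {W2, W6} covers everything, so the minimum is 2.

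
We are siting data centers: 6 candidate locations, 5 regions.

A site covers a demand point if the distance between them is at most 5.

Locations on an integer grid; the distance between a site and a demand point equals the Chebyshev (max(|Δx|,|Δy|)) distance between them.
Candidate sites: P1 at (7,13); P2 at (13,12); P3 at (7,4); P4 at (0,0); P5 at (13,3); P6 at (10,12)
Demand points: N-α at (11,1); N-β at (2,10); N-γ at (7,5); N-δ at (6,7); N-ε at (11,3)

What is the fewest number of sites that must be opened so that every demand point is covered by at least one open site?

Coverage sets (demand points within 5 of each site):
  P1: {N-β}
  P2: {}
  P3: {N-α, N-γ, N-δ, N-ε}
  P4: {}
  P5: {N-α, N-ε}
  P6: {N-δ}
No single site covers all 5 demand points.
But {P1, P3} covers everything, so the minimum is 2.

2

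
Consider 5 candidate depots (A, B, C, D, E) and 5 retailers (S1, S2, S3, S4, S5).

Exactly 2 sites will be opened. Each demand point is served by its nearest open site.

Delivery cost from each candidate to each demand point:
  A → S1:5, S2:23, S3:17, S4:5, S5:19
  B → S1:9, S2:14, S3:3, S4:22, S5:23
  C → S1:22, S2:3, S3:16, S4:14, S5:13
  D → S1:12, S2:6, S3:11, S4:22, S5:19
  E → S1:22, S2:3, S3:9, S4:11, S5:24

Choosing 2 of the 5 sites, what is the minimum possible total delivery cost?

Open {A, E}.
  S1→A 5, S2→E 3, S3→E 9, S4→A 5, S5→A 19  ⇒ total 41.
Compare {A, C}: total 42.
Compare {B, C}: total 42.
No size-2 selection does better; minimum is 41.

41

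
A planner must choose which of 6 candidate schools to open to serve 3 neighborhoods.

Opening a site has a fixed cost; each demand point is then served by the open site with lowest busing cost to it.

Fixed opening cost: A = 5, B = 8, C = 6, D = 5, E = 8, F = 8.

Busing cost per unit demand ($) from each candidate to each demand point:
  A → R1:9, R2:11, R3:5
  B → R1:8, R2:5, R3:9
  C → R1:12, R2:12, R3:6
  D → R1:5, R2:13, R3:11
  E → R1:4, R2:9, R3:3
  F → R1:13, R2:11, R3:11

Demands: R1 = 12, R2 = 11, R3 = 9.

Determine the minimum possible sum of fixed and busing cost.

Open {B, E}: assign each demand point to its cheapest open site.
  R1→E 12×4=48, R2→B 11×5=55, R3→E 9×3=27
  busing cost 130, fixed 16 → total 146.
Compare {A, B, E}: busing cost 130 + fixed 21 = 151.
Compare {B, D, E}: busing cost 130 + fixed 21 = 151.
Compare {B, C, E}: busing cost 130 + fixed 22 = 152.
All other subsets cost ≥ 151. Minimum total cost: 146.

146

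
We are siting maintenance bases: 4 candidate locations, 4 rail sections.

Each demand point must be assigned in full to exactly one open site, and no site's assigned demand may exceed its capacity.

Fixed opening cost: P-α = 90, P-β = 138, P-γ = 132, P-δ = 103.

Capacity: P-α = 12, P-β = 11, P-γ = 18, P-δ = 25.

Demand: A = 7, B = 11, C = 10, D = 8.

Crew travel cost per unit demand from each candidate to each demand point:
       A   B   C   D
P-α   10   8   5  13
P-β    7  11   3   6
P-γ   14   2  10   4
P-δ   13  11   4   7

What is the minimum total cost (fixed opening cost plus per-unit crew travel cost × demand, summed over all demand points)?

Open {P-γ, P-δ}; cheapest assignment that respects the capacities:
  P-γ (cap 18, load 11): B — cost 11×2 = 22
  P-δ (cap 25, load 25): A, C, D — cost 7×13 + 10×4 + 8×7 = 187
  Shipping 209, fixed 235 → total 444.
  Any other capacity-feasible assignment to {P-γ, P-δ} ships for at least 209.
Compare {P-α, P-δ}: its best feasible assignment gives total 468.
Compare {P-α, P-γ, P-δ}: its best feasible assignment gives total 513.
Every other set of open sites that can feasibly serve all demand totals ≥ 468 even under its best assignment. Minimum: 444.

444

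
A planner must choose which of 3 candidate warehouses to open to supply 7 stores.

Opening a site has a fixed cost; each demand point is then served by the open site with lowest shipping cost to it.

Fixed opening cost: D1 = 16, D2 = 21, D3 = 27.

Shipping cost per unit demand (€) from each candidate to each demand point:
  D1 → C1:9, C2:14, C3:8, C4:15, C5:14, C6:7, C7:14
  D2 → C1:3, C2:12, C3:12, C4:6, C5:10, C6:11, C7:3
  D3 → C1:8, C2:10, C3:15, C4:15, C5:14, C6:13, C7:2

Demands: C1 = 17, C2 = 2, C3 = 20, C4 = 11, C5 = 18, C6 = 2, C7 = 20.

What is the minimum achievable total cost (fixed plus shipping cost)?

592

Open {D1, D2}: assign each demand point to its cheapest open site.
  C1→D2 17×3=51, C2→D2 2×12=24, C3→D1 20×8=160, C4→D2 11×6=66, C5→D2 18×10=180, C6→D1 2×7=14, C7→D2 20×3=60
  shipping cost 555, fixed 37 → total 592.
Compare {D1, D2, D3}: shipping cost 531 + fixed 64 = 595.
Compare {D2}: shipping cost 643 + fixed 21 = 664.
Compare {D2, D3}: shipping cost 619 + fixed 48 = 667.
All other subsets cost ≥ 595. Minimum total cost: 592.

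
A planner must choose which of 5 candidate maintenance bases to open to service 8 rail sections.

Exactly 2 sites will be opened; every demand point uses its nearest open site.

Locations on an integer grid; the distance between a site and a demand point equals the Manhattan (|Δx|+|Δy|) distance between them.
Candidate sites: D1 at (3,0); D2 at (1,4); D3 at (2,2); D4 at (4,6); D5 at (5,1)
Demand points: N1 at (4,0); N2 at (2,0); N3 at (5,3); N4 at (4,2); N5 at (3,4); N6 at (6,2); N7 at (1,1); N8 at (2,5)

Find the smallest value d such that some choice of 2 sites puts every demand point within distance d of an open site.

Open {D3, D5}.
  Farthest demand point is N5 at distance 3 (to D3); all others are ≤ 3.
With {D1, D3} the worst case is 4.
With {D2, D3} the worst case is 4.
No size-2 selection achieves below 3.

3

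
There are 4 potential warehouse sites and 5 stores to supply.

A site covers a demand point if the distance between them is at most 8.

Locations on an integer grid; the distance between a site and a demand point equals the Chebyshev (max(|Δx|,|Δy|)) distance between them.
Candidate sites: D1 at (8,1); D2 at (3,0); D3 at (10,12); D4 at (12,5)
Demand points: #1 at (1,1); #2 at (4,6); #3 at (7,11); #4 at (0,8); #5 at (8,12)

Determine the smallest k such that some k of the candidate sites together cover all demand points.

Coverage sets (demand points within 8 of each site):
  D1: {#1, #2, #4}
  D2: {#1, #2, #4}
  D3: {#2, #3, #5}
  D4: {#2, #3, #5}
No single site covers all 5 demand points.
But {D1, D3} covers everything, so the minimum is 2.

2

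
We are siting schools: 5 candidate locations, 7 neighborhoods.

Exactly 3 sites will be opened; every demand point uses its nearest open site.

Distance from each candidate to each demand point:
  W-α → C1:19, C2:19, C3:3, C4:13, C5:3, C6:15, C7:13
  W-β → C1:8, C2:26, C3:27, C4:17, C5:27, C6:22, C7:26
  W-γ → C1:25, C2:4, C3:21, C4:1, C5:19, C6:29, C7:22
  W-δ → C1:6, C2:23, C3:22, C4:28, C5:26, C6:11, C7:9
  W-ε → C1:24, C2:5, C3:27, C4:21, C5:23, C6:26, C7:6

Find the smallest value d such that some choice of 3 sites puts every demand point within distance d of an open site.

11

Open {W-α, W-γ, W-δ}.
  Farthest demand point is C6 at distance 11 (to W-δ); all others are ≤ 11.
With {W-α, W-δ, W-ε} the worst case is 13.
With {W-α, W-β, W-γ} the worst case is 15.
No size-3 selection achieves below 11.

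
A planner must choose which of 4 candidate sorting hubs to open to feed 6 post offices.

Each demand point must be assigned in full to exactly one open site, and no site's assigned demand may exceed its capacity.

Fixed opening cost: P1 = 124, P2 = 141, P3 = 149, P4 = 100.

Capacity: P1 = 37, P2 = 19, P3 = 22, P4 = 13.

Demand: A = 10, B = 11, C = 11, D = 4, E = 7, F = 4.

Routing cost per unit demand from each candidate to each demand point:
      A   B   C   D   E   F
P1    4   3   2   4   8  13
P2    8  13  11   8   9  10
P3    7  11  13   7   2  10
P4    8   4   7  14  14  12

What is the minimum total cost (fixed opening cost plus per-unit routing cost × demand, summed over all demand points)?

438

Open {P1, P3}; cheapest assignment that respects the capacities:
  P1 (cap 37, load 36): A, B, C, D — cost 10×4 + 11×3 + 11×2 + 4×4 = 111
  P3 (cap 22, load 11): E, F — cost 7×2 + 4×10 = 54
  Shipping 165, fixed 273 → total 438.
  Any other capacity-feasible assignment to {P1, P3} ships for at least 165.
Compare {P1, P4}: its best feasible assignment gives total 454.
Compare {P1, P2}: its best feasible assignment gives total 479.
Every other set of open sites that can feasibly serve all demand totals ≥ 454 even under its best assignment. Minimum: 438.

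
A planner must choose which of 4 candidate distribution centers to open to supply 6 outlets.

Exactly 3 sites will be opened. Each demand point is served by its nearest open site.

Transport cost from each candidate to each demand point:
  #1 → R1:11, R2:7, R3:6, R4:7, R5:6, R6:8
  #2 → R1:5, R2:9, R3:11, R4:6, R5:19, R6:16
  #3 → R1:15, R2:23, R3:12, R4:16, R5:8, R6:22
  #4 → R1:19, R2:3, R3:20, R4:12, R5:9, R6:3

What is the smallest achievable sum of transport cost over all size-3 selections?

29

Open {#1, #2, #4}.
  R1→#2 5, R2→#4 3, R3→#1 6, R4→#2 6, R5→#1 6, R6→#4 3  ⇒ total 29.
Compare {#1, #3, #4}: total 36.
Compare {#2, #3, #4}: total 36.
No size-3 selection does better; minimum is 29.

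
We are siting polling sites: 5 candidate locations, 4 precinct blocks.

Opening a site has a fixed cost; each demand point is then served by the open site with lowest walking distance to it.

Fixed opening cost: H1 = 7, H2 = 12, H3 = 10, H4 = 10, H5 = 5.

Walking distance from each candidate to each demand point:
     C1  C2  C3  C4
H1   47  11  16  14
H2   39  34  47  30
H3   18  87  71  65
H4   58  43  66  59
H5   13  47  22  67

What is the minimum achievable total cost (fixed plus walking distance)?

66

Open {H1, H5}: assign each demand point to its cheapest open site.
  C1→H5 13, C2→H1 11, C3→H1 16, C4→H1 14
  walking distance 54, fixed 12 → total 66.
Compare {H1, H3}: walking distance 59 + fixed 17 = 76.
Compare {H1, H3, H5}: walking distance 54 + fixed 22 = 76.
Compare {H1, H4, H5}: walking distance 54 + fixed 22 = 76.
All other subsets cost ≥ 76. Minimum total cost: 66.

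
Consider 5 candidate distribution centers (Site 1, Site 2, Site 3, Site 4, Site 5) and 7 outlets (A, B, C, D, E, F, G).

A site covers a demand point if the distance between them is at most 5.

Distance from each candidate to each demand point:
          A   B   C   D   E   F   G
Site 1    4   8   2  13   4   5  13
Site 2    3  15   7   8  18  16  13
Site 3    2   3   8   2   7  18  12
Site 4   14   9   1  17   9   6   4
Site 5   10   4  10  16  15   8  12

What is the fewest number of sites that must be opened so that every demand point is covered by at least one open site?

3

Coverage sets (demand points within 5 of each site):
  Site 1: {A, C, E, F}
  Site 2: {A}
  Site 3: {A, B, D}
  Site 4: {C, G}
  Site 5: {B}
No 2 sites suffice: every size-2 union leaves at least one demand point uncovered.
But {Site 1, Site 3, Site 4} covers everything, so the minimum is 3.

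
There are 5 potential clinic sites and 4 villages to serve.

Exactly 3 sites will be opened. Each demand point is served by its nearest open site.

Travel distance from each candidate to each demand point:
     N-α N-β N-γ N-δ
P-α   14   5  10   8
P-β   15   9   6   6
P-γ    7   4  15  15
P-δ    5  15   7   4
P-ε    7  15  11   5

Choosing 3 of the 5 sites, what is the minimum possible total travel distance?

19

Open {P-β, P-γ, P-δ}.
  N-α→P-δ 5, N-β→P-γ 4, N-γ→P-β 6, N-δ→P-δ 4  ⇒ total 19.
Compare {P-α, P-β, P-δ}: total 20.
Compare {P-α, P-γ, P-δ}: total 20.
No size-3 selection does better; minimum is 19.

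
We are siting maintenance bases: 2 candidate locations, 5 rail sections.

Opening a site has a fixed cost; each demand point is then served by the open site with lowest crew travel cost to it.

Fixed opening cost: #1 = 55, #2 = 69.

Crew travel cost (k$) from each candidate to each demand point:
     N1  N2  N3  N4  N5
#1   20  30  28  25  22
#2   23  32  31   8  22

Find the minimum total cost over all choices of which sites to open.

Open {#1}: assign each demand point to its cheapest open site.
  N1→#1 20, N2→#1 30, N3→#1 28, N4→#1 25, N5→#1 22
  crew travel cost 125, fixed 55 → total 180.
Compare {#2}: crew travel cost 116 + fixed 69 = 185.
Compare {#1, #2}: crew travel cost 108 + fixed 124 = 232.

180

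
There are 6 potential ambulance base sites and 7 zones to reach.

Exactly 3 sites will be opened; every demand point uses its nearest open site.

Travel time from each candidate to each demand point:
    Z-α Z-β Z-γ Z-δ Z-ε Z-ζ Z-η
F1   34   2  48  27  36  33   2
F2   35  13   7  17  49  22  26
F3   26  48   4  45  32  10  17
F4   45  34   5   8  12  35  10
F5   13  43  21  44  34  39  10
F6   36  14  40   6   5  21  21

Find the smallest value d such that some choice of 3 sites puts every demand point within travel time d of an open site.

Open {F3, F5, F6}.
  Farthest demand point is Z-β at travel time 14 (to F6); all others are ≤ 14.
With {F1, F5, F6} the worst case is 21.
With {F2, F5, F6} the worst case is 21.
No size-3 selection achieves below 14.

14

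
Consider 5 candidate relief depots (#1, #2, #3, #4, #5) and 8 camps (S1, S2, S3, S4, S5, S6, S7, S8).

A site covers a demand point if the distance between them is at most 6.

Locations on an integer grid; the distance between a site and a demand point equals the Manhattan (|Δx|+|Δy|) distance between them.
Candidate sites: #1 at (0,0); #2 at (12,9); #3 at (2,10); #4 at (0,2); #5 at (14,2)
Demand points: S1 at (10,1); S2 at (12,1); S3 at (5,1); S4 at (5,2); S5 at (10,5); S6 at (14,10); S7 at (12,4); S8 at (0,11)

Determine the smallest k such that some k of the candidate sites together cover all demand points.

Coverage sets (demand points within 6 of each site):
  #1: {S3}
  #2: {S5, S6, S7}
  #3: {S8}
  #4: {S3, S4}
  #5: {S1, S2, S7}
No 3 sites suffice: every size-3 union leaves at least one demand point uncovered.
But {#2, #3, #4, #5} covers everything, so the minimum is 4.

4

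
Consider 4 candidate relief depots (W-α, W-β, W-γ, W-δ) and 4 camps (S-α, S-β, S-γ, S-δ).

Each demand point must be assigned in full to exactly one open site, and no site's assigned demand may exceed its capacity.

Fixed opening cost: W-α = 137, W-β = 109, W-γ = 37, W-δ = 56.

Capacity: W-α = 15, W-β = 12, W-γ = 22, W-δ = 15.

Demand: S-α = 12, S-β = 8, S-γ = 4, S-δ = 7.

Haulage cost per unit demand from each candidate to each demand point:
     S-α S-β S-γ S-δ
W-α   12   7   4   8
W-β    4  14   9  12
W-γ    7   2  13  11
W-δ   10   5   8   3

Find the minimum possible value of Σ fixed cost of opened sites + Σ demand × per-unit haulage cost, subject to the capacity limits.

246

Open {W-γ, W-δ}; cheapest assignment that respects the capacities:
  W-γ (cap 22, load 20): S-α, S-β — cost 12×7 + 8×2 = 100
  W-δ (cap 15, load 11): S-γ, S-δ — cost 4×8 + 7×3 = 53
  Shipping 153, fixed 93 → total 246.
  Any other capacity-feasible assignment to {W-γ, W-δ} ships for at least 153.
Compare {W-β, W-γ, W-δ}: its best feasible assignment gives total 319.
Compare {W-β, W-γ}: its best feasible assignment gives total 339.
Every other set of open sites that can feasibly serve all demand totals ≥ 319 even under its best assignment. Minimum: 246.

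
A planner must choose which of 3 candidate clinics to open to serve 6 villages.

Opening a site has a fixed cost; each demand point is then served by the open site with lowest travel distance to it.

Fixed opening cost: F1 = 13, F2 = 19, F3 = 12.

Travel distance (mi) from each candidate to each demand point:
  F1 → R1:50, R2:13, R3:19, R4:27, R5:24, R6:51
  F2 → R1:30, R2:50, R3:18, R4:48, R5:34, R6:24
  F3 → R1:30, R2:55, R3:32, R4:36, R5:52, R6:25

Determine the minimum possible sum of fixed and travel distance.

Open {F1, F3}: assign each demand point to its cheapest open site.
  R1→F3 30, R2→F1 13, R3→F1 19, R4→F1 27, R5→F1 24, R6→F3 25
  travel distance 138, fixed 25 → total 163.
Compare {F1, F2}: travel distance 136 + fixed 32 = 168.
Compare {F1, F2, F3}: travel distance 136 + fixed 44 = 180.
Compare {F1}: travel distance 184 + fixed 13 = 197.
All other subsets cost ≥ 168. Minimum total cost: 163.

163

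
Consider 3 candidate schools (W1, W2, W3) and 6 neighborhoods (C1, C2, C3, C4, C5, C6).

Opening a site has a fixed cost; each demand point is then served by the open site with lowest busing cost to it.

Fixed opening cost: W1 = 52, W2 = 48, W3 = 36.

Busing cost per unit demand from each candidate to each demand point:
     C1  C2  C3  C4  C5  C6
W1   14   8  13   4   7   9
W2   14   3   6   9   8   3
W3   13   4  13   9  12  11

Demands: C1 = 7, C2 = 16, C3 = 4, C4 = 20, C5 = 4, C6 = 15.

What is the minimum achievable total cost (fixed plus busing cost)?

Open {W1, W2}: assign each demand point to its cheapest open site.
  C1→W1 7×14=98, C2→W2 16×3=48, C3→W2 4×6=24, C4→W1 20×4=80, C5→W1 4×7=28, C6→W2 15×3=45
  busing cost 323, fixed 100 → total 423.
Compare {W1, W2, W3}: busing cost 316 + fixed 136 = 452.
Compare {W2}: busing cost 427 + fixed 48 = 475.
Compare {W2, W3}: busing cost 420 + fixed 84 = 504.
All other subsets cost ≥ 452. Minimum total cost: 423.

423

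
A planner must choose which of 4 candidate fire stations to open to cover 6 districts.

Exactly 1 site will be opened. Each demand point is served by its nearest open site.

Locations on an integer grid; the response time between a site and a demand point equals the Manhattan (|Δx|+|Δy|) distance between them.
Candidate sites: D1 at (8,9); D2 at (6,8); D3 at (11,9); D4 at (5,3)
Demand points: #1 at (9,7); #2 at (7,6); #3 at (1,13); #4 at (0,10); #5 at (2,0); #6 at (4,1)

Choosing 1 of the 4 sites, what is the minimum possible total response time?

Open {D2}.
  #1→D2 4, #2→D2 3, #3→D2 10, #4→D2 8, #5→D2 12, #6→D2 9  ⇒ total 46.
Compare {D4}: total 48.
Compare {D1}: total 54.
No size-1 selection does better; minimum is 46.

46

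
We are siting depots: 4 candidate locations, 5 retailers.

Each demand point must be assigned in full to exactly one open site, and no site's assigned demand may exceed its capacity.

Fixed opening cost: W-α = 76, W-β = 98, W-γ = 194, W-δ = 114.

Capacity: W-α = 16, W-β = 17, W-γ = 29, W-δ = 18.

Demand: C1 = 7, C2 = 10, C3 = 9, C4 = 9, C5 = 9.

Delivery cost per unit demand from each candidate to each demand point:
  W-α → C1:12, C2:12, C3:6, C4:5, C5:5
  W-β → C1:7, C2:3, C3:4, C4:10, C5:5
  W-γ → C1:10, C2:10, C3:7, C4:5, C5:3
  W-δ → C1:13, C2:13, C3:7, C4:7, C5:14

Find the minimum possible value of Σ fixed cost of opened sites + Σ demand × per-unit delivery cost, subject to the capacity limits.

506

Open {W-β, W-γ}; cheapest assignment that respects the capacities:
  W-β (cap 17, load 17): C1, C2 — cost 7×7 + 10×3 = 79
  W-γ (cap 29, load 27): C3, C4, C5 — cost 9×7 + 9×5 + 9×3 = 135
  Shipping 214, fixed 292 → total 506.
  Any other capacity-feasible assignment to {W-β, W-γ} ships for at least 214.
Compare {W-α, W-β, W-δ}: its best feasible assignment gives total 538.
Compare {W-α, W-β, W-γ}: its best feasible assignment gives total 573.
Every other set of open sites that can feasibly serve all demand totals ≥ 538 even under its best assignment. Minimum: 506.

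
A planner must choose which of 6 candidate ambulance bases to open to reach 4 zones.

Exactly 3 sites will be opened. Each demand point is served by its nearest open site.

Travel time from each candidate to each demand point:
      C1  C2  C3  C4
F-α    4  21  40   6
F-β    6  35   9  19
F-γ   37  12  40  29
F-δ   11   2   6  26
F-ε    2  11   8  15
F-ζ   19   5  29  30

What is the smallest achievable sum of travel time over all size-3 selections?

Open {F-α, F-δ, F-ε}.
  C1→F-ε 2, C2→F-δ 2, C3→F-δ 6, C4→F-α 6  ⇒ total 16.
Compare {F-α, F-β, F-δ}: total 18.
Compare {F-α, F-γ, F-δ}: total 18.
No size-3 selection does better; minimum is 16.

16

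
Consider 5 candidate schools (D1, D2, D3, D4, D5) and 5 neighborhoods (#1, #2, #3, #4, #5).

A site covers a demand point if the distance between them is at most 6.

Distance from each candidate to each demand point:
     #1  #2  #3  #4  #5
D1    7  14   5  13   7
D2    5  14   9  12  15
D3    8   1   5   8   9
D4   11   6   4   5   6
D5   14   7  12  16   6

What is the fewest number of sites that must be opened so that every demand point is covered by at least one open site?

Coverage sets (demand points within 6 of each site):
  D1: {#3}
  D2: {#1}
  D3: {#2, #3}
  D4: {#2, #3, #4, #5}
  D5: {#5}
No single site covers all 5 demand points.
But {D2, D4} covers everything, so the minimum is 2.

2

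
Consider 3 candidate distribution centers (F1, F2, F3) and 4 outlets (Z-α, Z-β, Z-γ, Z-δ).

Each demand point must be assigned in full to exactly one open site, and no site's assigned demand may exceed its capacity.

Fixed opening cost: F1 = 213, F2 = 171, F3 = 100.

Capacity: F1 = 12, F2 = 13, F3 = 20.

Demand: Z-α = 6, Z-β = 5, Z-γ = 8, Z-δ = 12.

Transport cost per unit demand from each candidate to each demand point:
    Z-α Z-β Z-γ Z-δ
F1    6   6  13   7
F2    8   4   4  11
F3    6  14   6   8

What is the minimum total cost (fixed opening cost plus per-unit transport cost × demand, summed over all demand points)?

455

Open {F2, F3}; cheapest assignment that respects the capacities:
  F2 (cap 13, load 13): Z-β, Z-γ — cost 5×4 + 8×4 = 52
  F3 (cap 20, load 18): Z-α, Z-δ — cost 6×6 + 12×8 = 132
  Shipping 184, fixed 271 → total 455.
  Any other capacity-feasible assignment to {F2, F3} ships for at least 184.
Compare {F1, F3}: its best feasible assignment gives total 523.
Compare {F1, F2, F3}: its best feasible assignment gives total 656.
Every other set of open sites that can feasibly serve all demand totals ≥ 523 even under its best assignment. Minimum: 455.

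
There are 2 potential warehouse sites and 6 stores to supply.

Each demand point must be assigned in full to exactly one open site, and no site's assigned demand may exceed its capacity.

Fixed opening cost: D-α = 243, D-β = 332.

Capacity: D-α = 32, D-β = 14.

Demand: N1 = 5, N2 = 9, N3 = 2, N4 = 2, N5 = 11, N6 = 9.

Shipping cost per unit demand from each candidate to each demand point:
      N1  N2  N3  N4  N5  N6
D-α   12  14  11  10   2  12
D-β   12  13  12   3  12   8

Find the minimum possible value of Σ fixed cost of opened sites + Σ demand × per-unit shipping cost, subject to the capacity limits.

883

Open {D-α, D-β}; cheapest assignment that respects the capacities:
  D-α (cap 32, load 27): N1, N2, N3, N5 — cost 5×12 + 9×14 + 2×11 + 11×2 = 230
  D-β (cap 14, load 11): N4, N6 — cost 2×3 + 9×8 = 78
  Shipping 308, fixed 575 → total 883.
  Any other capacity-feasible assignment to {D-α, D-β} ships for at least 308.
Total demand is 38 and no other set of sites has combined capacity ≥ 38, so {D-α, D-β} is the only feasible choice of open sites. Minimum: 883.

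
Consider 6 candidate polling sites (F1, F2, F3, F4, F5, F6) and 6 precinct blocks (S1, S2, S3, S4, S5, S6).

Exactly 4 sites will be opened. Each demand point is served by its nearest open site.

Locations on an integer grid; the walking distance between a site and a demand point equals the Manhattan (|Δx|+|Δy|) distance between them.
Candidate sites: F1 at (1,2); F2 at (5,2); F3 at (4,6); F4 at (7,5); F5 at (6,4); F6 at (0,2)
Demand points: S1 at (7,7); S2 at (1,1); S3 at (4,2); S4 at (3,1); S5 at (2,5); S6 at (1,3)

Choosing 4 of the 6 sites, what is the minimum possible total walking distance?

11

Open {F1, F2, F3, F4}.
  S1→F4 2, S2→F1 1, S3→F2 1, S4→F1 3, S5→F3 3, S6→F1 1  ⇒ total 11.
Compare {F1, F2, F4, F5}: total 12.
Compare {F1, F2, F4, F6}: total 12.
No size-4 selection does better; minimum is 11.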